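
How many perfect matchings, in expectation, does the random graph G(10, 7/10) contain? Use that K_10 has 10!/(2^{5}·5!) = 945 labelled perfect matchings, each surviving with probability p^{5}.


K_10 has 10!/(2^{5}·5!) = 945 labelled perfect matchings.
For each such perfect matching H, let X_H = 1 if all 5 edges of H are present in G. Then P[X_H = 1] = p^{5} = (7/10)^{5} = 16807/100000.
By linearity: E[X] = Σ_H E[X_H] = 945 · p^{5} = 945 · 16807/100000 = 3176523/20000.
Numerically: E[X] ≈ 159.

E[X] = 945 · (7/10)^{5} = 3176523/20000 ≈ 159.


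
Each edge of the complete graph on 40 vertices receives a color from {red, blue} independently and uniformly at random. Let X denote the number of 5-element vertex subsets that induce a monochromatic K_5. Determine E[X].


Let X = Σ_S X_S over the C(40, 5) = 658008 subsets S of size 5, where X_S = 1 if the K_5 on S is monochromatic.
For a fixed S, the K_5 on S has C(5, 2) = 10 edges. P[all 10 edges red] = (1/2)^10, and likewise for blue, so P[monochromatic] = 2·(1/2)^10 = 2^{1 − 10} = 1/512.
By linearity of expectation: E[X] = C(40, 5) · 2^{1 − 10} = 658008 · 1/512 = 82251/64.
Numerically: E[X] ≈ 1285.1719.

E[X] = C(40,5)·2^(1−C(5,2)) = 82251/64 ≈ 1285.1719.


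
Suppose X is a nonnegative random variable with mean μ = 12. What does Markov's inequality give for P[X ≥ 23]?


μ = E[X] = 12, a = 23.
Markov: P[X ≥ 23] ≤ μ/a = (12)/23 = 12/23.
Numerically: ≈ 0.521739.
(Since a = 23 > μ = 12.000000, the bound 12/23 is < 1 and informative.)

P[X ≥ 23] ≤ 12/23 ≈ 0.521739.


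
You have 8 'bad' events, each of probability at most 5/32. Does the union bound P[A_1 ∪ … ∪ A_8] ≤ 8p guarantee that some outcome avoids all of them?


Union bound: P[∪_{i=1}^{8} A_i] ≤ Σ_i P[A_i] ≤ 8·p = 8·(5/32) = 5/4.
Numerically: 5/4 ≈ 1.2500000.
Is 5/4 < 1? NO.
Since the bound 5/4 is ≥ 1, the union bound is uninformative here; it does NOT by itself certify existence.

8·p = 5/4 ≈ 1.2500000; existence NOT certified by the union bound.


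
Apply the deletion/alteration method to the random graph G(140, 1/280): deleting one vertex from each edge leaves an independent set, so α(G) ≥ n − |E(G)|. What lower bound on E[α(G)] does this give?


E[|E(G)|] = C(140, 2)·p = 9730 · (1/280) = 139/4.
E[α(G)] ≥ n − E[|E(G)|] = 140 − 139/4 = 421/4.
Numerically: ≈ 105.25000.
(This is only a lower bound; the true E[α(G)] may be larger.)

E[α(G)] ≥ 421/4 ≈ 105.25000.


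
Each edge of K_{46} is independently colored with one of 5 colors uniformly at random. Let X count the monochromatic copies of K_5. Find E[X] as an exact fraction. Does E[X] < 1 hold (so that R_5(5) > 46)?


E[X] = C(46, 5) · 5^{1 − 10} = 1370754 · 5^{−9} = 1370754/1953125.
As a reduced fraction: E[X] = 1370754/1953125 ≈ 0.7018260.
Is E[X] < 1? YES.
Since E[X] < 1, there exists a 5-coloring of K_{46} with no monochromatic K_5; hence R_5(5) > 46.

E[X] = 1370754/1953125 ≈ 0.7018260; E[X] < 1, so R_5(5) > 46.


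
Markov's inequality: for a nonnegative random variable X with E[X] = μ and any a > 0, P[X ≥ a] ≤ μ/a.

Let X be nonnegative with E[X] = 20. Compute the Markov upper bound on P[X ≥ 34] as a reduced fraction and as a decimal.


μ = E[X] = 20, a = 34.
Markov: P[X ≥ 34] ≤ μ/a = (20)/34 = 10/17.
Numerically: ≈ 0.58824.
(Since a = 34 > μ = 20.00000, the bound 10/17 is < 1 and informative.)

P[X ≥ 34] ≤ 10/17 ≈ 0.58824.


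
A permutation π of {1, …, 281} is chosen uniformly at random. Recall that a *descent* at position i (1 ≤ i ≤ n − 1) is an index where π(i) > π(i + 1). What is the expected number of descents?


Write X = Σ X_I over i = 1, …, 280, with X_I the indicator of one descent.
There are 280 indicators.
For each fixed i, the pair (π(i), π(i+1)) is a uniformly random ordered pair of distinct values from {1, …, 281}; by symmetry P[π(i) > π(i+1)] = 1/2.
By linearity: E[X] = 280 · (1/2) = (281 − 1) · (1/2) = 140 ≈ 140.000000.

E[X] = 140 = 140.000000.


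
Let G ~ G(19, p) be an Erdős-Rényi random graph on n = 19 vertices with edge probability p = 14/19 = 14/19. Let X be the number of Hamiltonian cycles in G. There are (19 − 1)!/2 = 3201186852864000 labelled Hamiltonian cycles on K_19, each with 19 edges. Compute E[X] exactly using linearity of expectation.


K_19 has (19 − 1)!/2 = 3201186852864000 labelled Hamiltonian cycles.
For each such Hamiltonian cycle H, let X_H = 1 if all 19 edges of H are present in G. Then P[X_H = 1] = p^{19} = (14/19)^{19} = 5976303958948914397184/1978419655660313589123979.
Summing the indicators: E[X] = Σ_H E[X_H] = 3201186852864000 · p^{19} = 3201186852864000 · 5976303958948914397184/1978419655660313589123979 = 19131265662106339128470788663934976000/1978419655660313589123979.
Numerically: E[X] ≈ 9.66997e+12.

E[X] = 3201186852864000 · (14/19)^{19} = 19131265662106339128470788663934976000/1978419655660313589123979 ≈ 9.66997e+12.


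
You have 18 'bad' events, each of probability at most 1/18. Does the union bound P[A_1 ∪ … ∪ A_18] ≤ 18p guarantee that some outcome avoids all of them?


Union bound: P[∪_{i=1}^{18} A_i] ≤ Σ_i P[A_i] ≤ 18·p = 18·(1/18) = 1.
Numerically: 1 ≈ 1.0000000.
Is 1 < 1? NO.
Since the bound 1 is ≥ 1, the union bound is uninformative here; it does NOT by itself certify existence.

18·p = 1 ≈ 1.0000000; existence NOT certified by the union bound.


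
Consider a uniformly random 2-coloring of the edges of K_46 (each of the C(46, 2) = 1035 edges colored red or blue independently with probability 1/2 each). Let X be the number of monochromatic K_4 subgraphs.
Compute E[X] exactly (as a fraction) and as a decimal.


Let X = Σ_S X_S over the C(46, 4) = 163185 subsets S of size 4, where X_S = 1 if the K_4 on S is monochromatic.
For a fixed S, the K_4 on S has C(4, 2) = 6 edges. P[all 6 edges red] = (1/2)^6, and likewise for blue, so P[monochromatic] = 2·(1/2)^6 = 2^{1 − 6} = 1/32.
By linearity of expectation: E[X] = C(46, 4) · 2^{1 − 6} = 163185 · 1/32 = 163185/32.
Numerically: E[X] ≈ 5099.53125.

E[X] = C(46,4)·2^(1−C(4,2)) = 163185/32 ≈ 5099.53125.


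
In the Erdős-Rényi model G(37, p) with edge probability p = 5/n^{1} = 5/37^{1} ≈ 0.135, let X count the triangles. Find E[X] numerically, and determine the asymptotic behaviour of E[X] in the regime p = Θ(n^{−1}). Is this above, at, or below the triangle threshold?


Number of potential triangles: C(37, 3) = 7770.
Each occurs with probability p³ ≈ (0.135)³ ≈ 2.46777e-03.
By linearity: E[X] = C(37, 3)·p³ ≈ 7770 · 2.46777e-03 ≈ 19.175.
Here α = 1, so p = 5/n is exactly at the triangle threshold p ~ 1/n. Asymptotically E[X] → c³/6 = 5³/6 = 125/6 ≈ 20.833, a bounded constant. In this regime the triangle count is asymptotically Poisson(c³/6).

E[X] ≈ 19.175; in regime p = Θ(1/n^{1}) E[X] stays bounded (at the triangle threshold p ~ 1/n).


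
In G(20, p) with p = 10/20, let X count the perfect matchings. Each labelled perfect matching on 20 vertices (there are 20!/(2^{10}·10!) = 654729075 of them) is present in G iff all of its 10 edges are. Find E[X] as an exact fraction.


K_20 has 20!/(2^{10}·10!) = 654729075 labelled perfect matchings.
For each such perfect matching H, let X_H = 1 if all 10 edges of H are present in G. Then P[X_H = 1] = p^{10} = (1/2)^{10} = 1/1024.
Summing the indicators: E[X] = Σ_H E[X_H] = 654729075 · p^{10} = 654729075 · 1/1024 = 654729075/1024.
Numerically: E[X] ≈ 6.3938e+05.

E[X] = 654729075 · (1/2)^{10} = 654729075/1024 ≈ 6.3938e+05.


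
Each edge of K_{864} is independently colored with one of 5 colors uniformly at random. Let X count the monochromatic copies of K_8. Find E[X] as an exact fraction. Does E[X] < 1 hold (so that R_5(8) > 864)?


E[X] = C(864, 8) · 5^{1 − 28} = 7455455062926006708 · 5^{−27} = 7455455062926006708/7450580596923828125.
As a reduced fraction: E[X] = 7455455062926006708/7450580596923828125 ≈ 1.001.
Is E[X] < 1? NO.
Since E[X] ≥ 1, the first-moment bound is inconclusive at n = 864; it does NOT by itself certify R_5(8) > 864.

E[X] = 7455455062926006708/7450580596923828125 ≈ 1.001; E[X] ≥ 1; first-moment method inconclusive here.


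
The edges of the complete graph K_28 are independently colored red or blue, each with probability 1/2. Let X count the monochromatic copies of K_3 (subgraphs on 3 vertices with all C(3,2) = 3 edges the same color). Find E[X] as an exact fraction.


Let X = Σ_S X_S over the C(28, 3) = 3276 subsets S of size 3, where X_S = 1 if the K_3 on S is monochromatic.
For a fixed S, the K_3 on S has C(3, 2) = 3 edges. P[all 3 edges red] = (1/2)^3, and likewise for blue, so P[monochromatic] = 2·(1/2)^3 = 2^{1 − 3} = 1/4.
Summing: E[X] = C(28, 3) · 2^{1 − 3} = 3276 · 1/4 = 819.
Numerically: E[X] ≈ 819.000000.

E[X] = C(28,3)·2^(1−C(3,2)) = 819 ≈ 819.000000.


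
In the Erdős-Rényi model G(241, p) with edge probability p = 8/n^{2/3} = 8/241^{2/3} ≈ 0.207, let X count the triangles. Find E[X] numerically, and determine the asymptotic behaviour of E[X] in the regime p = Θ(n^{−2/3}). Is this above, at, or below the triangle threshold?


Number of potential triangles: C(241, 3) = 2303960.
Each occurs with probability p³ ≈ (0.207)³ ≈ 8.81528e-03.
By linearity: E[X] = C(241, 3)·p³ ≈ 2303960 · 8.81528e-03 ≈ 20310.041.
Since α = 2/3 < 1, p = c/n^{2/3} ≫ 1/n is above the triangle threshold p ~ 1/n. Asymptotically E[X] ~ (c³/6)·n^{3(1−α)} = (8³/6)·n^{1} → ∞; triangles are abundant w.h.p.

E[X] ≈ 20310.041; in regime p = Θ(1/n^{2/3}) E[X] diverges (above the triangle threshold p ~ 1/n).


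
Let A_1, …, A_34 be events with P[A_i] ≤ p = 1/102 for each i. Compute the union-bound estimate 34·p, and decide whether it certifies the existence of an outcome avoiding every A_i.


Union bound: P[∪_{i=1}^{34} A_i] ≤ Σ_i P[A_i] ≤ 34·p = 34·(1/102) = 1/3.
Numerically: 1/3 ≈ 0.333333.
Is 1/3 < 1? YES.
Since P[∪ A_i] ≤ 1/3 < 1, the complement has P[∩ A_i^c] ≥ 1 − 1/3 = 2/3 > 0, so some outcome avoids every A_i.

34·p = 1/3 ≈ 0.333333; existence CERTIFIED by the union bound.


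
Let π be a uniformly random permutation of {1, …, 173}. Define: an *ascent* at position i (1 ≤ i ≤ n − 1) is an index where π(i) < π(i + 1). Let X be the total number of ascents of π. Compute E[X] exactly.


Write X = Σ X_I over i = 1, …, 172, with X_I the indicator of one ascent.
There are 172 indicators.
For each fixed i, the pair (π(i), π(i+1)) is a uniformly random ordered pair of distinct values from {1, …, 173}; by symmetry P[π(i) < π(i+1)] = 1/2.
By linearity: E[X] = 172 · (1/2) = (173 − 1) · (1/2) = 86 ≈ 86.00000.

E[X] = 86 = 86.00000.


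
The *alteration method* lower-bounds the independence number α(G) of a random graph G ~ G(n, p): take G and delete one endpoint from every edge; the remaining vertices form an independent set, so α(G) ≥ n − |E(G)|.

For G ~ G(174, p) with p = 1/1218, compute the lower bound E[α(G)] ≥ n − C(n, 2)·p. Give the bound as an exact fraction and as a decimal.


E[|E(G)|] = C(174, 2)·p = 15051 · (1/1218) = 173/14.
E[α(G)] ≥ n − E[|E(G)|] = 174 − 173/14 = 2263/14.
Numerically: ≈ 161.6429.
(This is only a lower bound; the true E[α(G)] may be larger.)

E[α(G)] ≥ 2263/14 ≈ 161.6429.


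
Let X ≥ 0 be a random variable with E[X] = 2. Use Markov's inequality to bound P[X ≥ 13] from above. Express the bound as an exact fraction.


μ = E[X] = 2, a = 13.
Markov: P[X ≥ 13] ≤ μ/a = (2)/13 = 2/13.
Numerically: ≈ 0.154.
(Since a = 13 > μ = 2.000, the bound 2/13 is < 1 and informative.)

P[X ≥ 13] ≤ 2/13 ≈ 0.154.


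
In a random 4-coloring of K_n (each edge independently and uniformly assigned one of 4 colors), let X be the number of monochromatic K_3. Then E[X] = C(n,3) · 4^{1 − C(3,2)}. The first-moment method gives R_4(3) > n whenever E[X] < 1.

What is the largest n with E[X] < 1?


We need C(n, 3) · 4^{1 − 3} < 1, i.e. C(n, 3) < 4^{3 − 1} = 16.
Check values of n near the boundary:
  n = 3: C(3, 3) = 1; 1 < 16? YES
  n = 4: C(4, 3) = 4; 4 < 16? YES
  n = 5: C(5, 3) = 10; 10 < 16? YES
  n = 6: C(6, 3) = 20; 20 < 16? NO
  n = 7: C(7, 3) = 35; 35 < 16? NO
  n = 8: C(8, 3) = 56; 56 < 16? NO
The largest n with C(n, 3) < 16 is n = 5 (where E[X] = 5/8 ≈ 0.6250). Hence R_4(3) > 5, i.e. R_4(3) ≥ 6.

Largest n = 5; hence R_4(3) > 5.


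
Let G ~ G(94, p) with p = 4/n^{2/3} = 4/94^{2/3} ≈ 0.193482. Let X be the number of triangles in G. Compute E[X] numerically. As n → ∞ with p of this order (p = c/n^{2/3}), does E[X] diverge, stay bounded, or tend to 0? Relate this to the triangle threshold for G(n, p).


Number of potential triangles: C(94, 3) = 134044.
Each occurs with probability p³ ≈ (0.193482)³ ≈ 7.24309642e-03.
By linearity: E[X] = C(94, 3)·p³ ≈ 134044 · 7.24309642e-03 ≈ 970.893617.
Since α = 2/3 < 1, p = c/n^{2/3} ≫ 1/n is above the triangle threshold p ~ 1/n. Asymptotically E[X] ~ (c³/6)·n^{3(1−α)} = (4³/6)·n^{1} → ∞; triangles are abundant w.h.p.

E[X] ≈ 970.893617; in regime p = Θ(1/n^{2/3}) E[X] diverges (above the triangle threshold p ~ 1/n).


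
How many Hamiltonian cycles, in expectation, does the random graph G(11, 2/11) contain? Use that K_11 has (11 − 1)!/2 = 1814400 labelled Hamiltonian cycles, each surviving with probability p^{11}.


K_11 has (11 − 1)!/2 = 1814400 labelled Hamiltonian cycles.
For each such Hamiltonian cycle H, let X_H = 1 if all 11 edges of H are present in G. Then P[X_H = 1] = p^{11} = (2/11)^{11} = 2048/285311670611.
By linearity of expectation: E[X] = Σ_H E[X_H] = 1814400 · p^{11} = 1814400 · 2048/285311670611 = 3715891200/285311670611.
Numerically: E[X] ≈ 0.013024.

E[X] = 1814400 · (2/11)^{11} = 3715891200/285311670611 ≈ 0.013024.


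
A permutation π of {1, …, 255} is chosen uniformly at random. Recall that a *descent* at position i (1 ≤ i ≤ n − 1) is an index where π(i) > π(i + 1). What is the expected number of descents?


Write X = Σ X_I over i = 1, …, 254, with X_I the indicator of one descent.
There are 254 indicators.
For each fixed i, the pair (π(i), π(i+1)) is a uniformly random ordered pair of distinct values from {1, …, 255}; by symmetry P[π(i) > π(i+1)] = 1/2.
By linearity: E[X] = 254 · (1/2) = (255 − 1) · (1/2) = 127 ≈ 127.000.

E[X] = 127 = 127.000.


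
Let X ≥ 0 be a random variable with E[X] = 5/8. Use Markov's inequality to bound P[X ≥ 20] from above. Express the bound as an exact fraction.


μ = E[X] = 5/8, a = 20.
Markov: P[X ≥ 20] ≤ μ/a = (5/8)/20 = 1/32.
Numerically: ≈ 0.03125.
(Since a = 20 > μ = 0.62500, the bound 1/32 is < 1 and informative.)

P[X ≥ 20] ≤ 1/32 ≈ 0.03125.


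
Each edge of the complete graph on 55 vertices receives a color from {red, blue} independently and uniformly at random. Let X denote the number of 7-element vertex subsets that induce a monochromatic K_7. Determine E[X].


Let X = Σ_S X_S over the C(55, 7) = 202927725 subsets S of size 7, where X_S = 1 if the K_7 on S is monochromatic.
For a fixed S, the K_7 on S has C(7, 2) = 21 edges. P[all 21 edges red] = (1/2)^21, and likewise for blue, so P[monochromatic] = 2·(1/2)^21 = 2^{1 − 21} = 1/1048576.
By linearity: E[X] = C(55, 7) · 2^{1 − 21} = 202927725 · 1/1048576 = 202927725/1048576.
Numerically: E[X] ≈ 193.526959.

E[X] = C(55,7)·2^(1−C(7,2)) = 202927725/1048576 ≈ 193.526959.


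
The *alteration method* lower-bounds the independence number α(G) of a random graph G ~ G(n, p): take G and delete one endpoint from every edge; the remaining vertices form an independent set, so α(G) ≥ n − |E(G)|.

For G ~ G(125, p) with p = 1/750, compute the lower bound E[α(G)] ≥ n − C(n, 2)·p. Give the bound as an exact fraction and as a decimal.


E[|E(G)|] = C(125, 2)·p = 7750 · (1/750) = 31/3.
E[α(G)] ≥ n − E[|E(G)|] = 125 − 31/3 = 344/3.
Numerically: ≈ 114.6667.
(This is only a lower bound; the true E[α(G)] may be larger.)

E[α(G)] ≥ 344/3 ≈ 114.6667.


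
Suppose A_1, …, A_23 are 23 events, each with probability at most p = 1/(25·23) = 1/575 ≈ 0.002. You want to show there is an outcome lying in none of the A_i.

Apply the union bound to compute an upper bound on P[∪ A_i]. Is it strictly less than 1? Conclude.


Union bound: P[∪_{i=1}^{23} A_i] ≤ Σ_i P[A_i] ≤ 23·p = 23·(1/575) = 1/25.
Numerically: 1/25 ≈ 0.040.
Is 1/25 < 1? YES.
Since P[∪ A_i] ≤ 1/25 < 1, the complement has P[∩ A_i^c] ≥ 1 − 1/25 = 24/25 > 0, so some outcome avoids every A_i.

23·p = 1/25 ≈ 0.040; existence CERTIFIED by the union bound.


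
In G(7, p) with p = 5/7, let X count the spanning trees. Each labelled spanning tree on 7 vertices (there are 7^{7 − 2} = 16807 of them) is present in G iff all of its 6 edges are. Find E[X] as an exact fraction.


K_7 has 7^{7 − 2} = 16807 labelled spanning trees.
For each such spanning tree H, let X_H = 1 if all 6 edges of H are present in G. Then P[X_H = 1] = p^{6} = (5/7)^{6} = 15625/117649.
By linearity of expectation: E[X] = Σ_H E[X_H] = 16807 · p^{6} = 16807 · 15625/117649 = 15625/7.
Numerically: E[X] ≈ 2.23e+03.

E[X] = 16807 · (5/7)^{6} = 15625/7 ≈ 2.23e+03.


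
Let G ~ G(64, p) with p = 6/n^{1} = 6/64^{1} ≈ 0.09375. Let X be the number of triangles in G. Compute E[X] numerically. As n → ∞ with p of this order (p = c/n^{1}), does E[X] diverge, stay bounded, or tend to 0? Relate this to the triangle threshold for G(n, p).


Number of potential triangles: C(64, 3) = 41664.
Each occurs with probability p³ ≈ (0.09375)³ ≈ 8.239746e-04.
By linearity: E[X] = C(64, 3)·p³ ≈ 41664 · 8.239746e-04 ≈ 34.3301.
Here α = 1, so p = 6/n is exactly at the triangle threshold p ~ 1/n. Asymptotically E[X] → c³/6 = 6³/6 = 36 ≈ 36.0000, a bounded constant. In this regime the triangle count is asymptotically Poisson(c³/6).

E[X] ≈ 34.3301; in regime p = Θ(1/n^{1}) E[X] stays bounded (at the triangle threshold p ~ 1/n).


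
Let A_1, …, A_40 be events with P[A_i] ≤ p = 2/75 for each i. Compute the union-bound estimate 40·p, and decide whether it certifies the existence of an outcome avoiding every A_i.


Union bound: P[∪_{i=1}^{40} A_i] ≤ Σ_i P[A_i] ≤ 40·p = 40·(2/75) = 16/15.
Numerically: 16/15 ≈ 1.0666667.
Is 16/15 < 1? NO.
Since the bound 16/15 is ≥ 1, the union bound is uninformative here; it does NOT by itself certify existence.

40·p = 16/15 ≈ 1.0666667; existence NOT certified by the union bound.


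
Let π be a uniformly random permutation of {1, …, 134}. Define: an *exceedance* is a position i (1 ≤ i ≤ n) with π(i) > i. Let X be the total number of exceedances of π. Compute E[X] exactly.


Write X = Σ_{i=1}^{134} X_i, where X_i = 1_{π(i) > i}.
For each fixed i, π(i) is uniform over {1, …, 134} (marginal of a uniform permutation), so P[π(i) > i] = (n − i)/n. Summing: Σ_{i=1}^{134} (n − i)/n = (0 + 1 + … + 133)/134 = 134(134 − 1)/(2·134) = (134 − 1)/2.
Hence E[X] = Σ_{i=1}^{134} (134 − i)/134 = 133/2 ≈ 66.500000.

E[X] = 133/2 = 66.500000.


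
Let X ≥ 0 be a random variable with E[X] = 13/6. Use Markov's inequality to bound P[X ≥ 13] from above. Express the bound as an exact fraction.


μ = E[X] = 13/6, a = 13.
Markov: P[X ≥ 13] ≤ μ/a = (13/6)/13 = 1/6.
Numerically: ≈ 0.16667.
(Since a = 13 > μ = 2.16667, the bound 1/6 is < 1 and informative.)

P[X ≥ 13] ≤ 1/6 ≈ 0.16667.


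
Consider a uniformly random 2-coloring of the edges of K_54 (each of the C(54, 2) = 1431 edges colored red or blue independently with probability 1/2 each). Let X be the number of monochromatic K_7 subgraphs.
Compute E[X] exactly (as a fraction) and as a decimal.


Let X = Σ_S X_S over the C(54, 7) = 177100560 subsets S of size 7, where X_S = 1 if the K_7 on S is monochromatic.
For a fixed S, the K_7 on S has C(7, 2) = 21 edges. P[all 21 edges red] = (1/2)^21, and likewise for blue, so P[monochromatic] = 2·(1/2)^21 = 2^{1 − 21} = 1/1048576.
By linearity: E[X] = C(54, 7) · 2^{1 − 21} = 177100560 · 1/1048576 = 11068785/65536.
Numerically: E[X] ≈ 168.896.

E[X] = C(54,7)·2^(1−C(7,2)) = 11068785/65536 ≈ 168.896.


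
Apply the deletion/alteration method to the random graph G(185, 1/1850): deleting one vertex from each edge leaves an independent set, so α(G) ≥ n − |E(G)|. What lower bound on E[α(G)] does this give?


E[|E(G)|] = C(185, 2)·p = 17020 · (1/1850) = 46/5.
E[α(G)] ≥ n − E[|E(G)|] = 185 − 46/5 = 879/5.
Numerically: ≈ 175.800.
(This is only a lower bound; the true E[α(G)] may be larger.)

E[α(G)] ≥ 879/5 ≈ 175.800.


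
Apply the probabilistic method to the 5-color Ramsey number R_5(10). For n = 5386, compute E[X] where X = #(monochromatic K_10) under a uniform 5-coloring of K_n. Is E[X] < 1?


E[X] = C(5386, 10) · 5^{1 − 45} = 5613966214234562222231428510561 · 5^{−44} = 5613966214234562222231428510561/5684341886080801486968994140625.
As a reduced fraction: E[X] = 5613966214234562222231428510561/5684341886080801486968994140625 ≈ 0.9876194.
Is E[X] < 1? YES.
Since E[X] < 1, there exists a 5-coloring of K_{5386} with no monochromatic K_10; hence R_5(10) > 5386.

E[X] = 5613966214234562222231428510561/5684341886080801486968994140625 ≈ 0.9876194; E[X] < 1, so R_5(10) > 5386.


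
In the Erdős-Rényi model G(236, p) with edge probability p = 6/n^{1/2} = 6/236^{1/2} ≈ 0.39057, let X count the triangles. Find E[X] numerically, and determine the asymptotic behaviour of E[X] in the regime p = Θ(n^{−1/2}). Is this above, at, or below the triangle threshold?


Number of potential triangles: C(236, 3) = 2162940.
Each occurs with probability p³ ≈ (0.39057)³ ≈ 5.9577976e-02.
By linearity: E[X] = C(236, 3)·p³ ≈ 2162940 · 5.9577976e-02 ≈ 128863.58787.
Since α = 1/2 < 1, p = c/n^{1/2} ≫ 1/n is above the triangle threshold p ~ 1/n. Asymptotically E[X] ~ (c³/6)·n^{3(1−α)} = (6³/6)·n^{1.5} → ∞; triangles are abundant w.h.p.

E[X] ≈ 128863.58787; in regime p = Θ(1/n^{1/2}) E[X] diverges (above the triangle threshold p ~ 1/n).


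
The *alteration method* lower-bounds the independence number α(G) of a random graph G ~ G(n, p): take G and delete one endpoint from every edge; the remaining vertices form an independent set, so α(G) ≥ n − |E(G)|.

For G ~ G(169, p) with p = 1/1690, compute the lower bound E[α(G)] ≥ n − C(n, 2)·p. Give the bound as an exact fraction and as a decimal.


E[|E(G)|] = C(169, 2)·p = 14196 · (1/1690) = 42/5.
E[α(G)] ≥ n − E[|E(G)|] = 169 − 42/5 = 803/5.
Numerically: ≈ 160.60000.
(This is only a lower bound; the true E[α(G)] may be larger.)

E[α(G)] ≥ 803/5 ≈ 160.60000.


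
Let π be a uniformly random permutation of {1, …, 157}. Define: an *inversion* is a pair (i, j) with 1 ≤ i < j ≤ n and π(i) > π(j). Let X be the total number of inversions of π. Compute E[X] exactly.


Write X = Σ X_I over the C(157, 2) = 12246 pairs i < j, with X_I the indicator of one inversion.
There are 12246 indicators.
For each fixed pair i < j, the values π(i) and π(j) are two distinct elements of {1, …, 157} in uniformly random order; by symmetry P[π(i) > π(j)] = 1/2.
By linearity: E[X] = 12246 · (1/2) = C(157, 2) · (1/2) = 12246/2 = 6123 ≈ 6123.000000.

E[X] = 6123 = 6123.000000.


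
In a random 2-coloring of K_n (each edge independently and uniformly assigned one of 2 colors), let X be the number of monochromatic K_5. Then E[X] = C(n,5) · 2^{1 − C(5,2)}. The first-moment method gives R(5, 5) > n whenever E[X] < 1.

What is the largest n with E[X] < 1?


We need C(n, 5) · 2^{1 − 10} < 1, i.e. C(n, 5) < 2^{10 − 1} = 512.
Check values of n near the boundary:
  n = 7: C(7, 5) = 21; 21 < 512? YES
  n = 8: C(8, 5) = 56; 56 < 512? YES
  n = 9: C(9, 5) = 126; 126 < 512? YES
  n = 10: C(10, 5) = 252; 252 < 512? YES
  n = 11: C(11, 5) = 462; 462 < 512? YES
  n = 12: C(12, 5) = 792; 792 < 512? NO
The largest n with C(n, 5) < 512 is n = 11 (where E[X] = 231/256 ≈ 0.9023438). Hence R(5, 5) > 11, i.e. R(5, 5) ≥ 12.

Largest n = 11; hence R(5, 5) > 11.


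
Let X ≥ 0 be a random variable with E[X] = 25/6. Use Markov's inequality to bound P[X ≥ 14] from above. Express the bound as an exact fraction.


μ = E[X] = 25/6, a = 14.
Markov: P[X ≥ 14] ≤ μ/a = (25/6)/14 = 25/84.
Numerically: ≈ 0.298.
(Since a = 14 > μ = 4.167, the bound 25/84 is < 1 and informative.)

P[X ≥ 14] ≤ 25/84 ≈ 0.298.


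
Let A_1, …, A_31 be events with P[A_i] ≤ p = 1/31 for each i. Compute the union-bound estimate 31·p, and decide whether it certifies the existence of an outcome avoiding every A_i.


Union bound: P[∪_{i=1}^{31} A_i] ≤ Σ_i P[A_i] ≤ 31·p = 31·(1/31) = 1.
Numerically: 1 ≈ 1.0000000.
Is 1 < 1? NO.
Since the bound 1 is ≥ 1, the union bound is uninformative here; it does NOT by itself certify existence.

31·p = 1 ≈ 1.0000000; existence NOT certified by the union bound.


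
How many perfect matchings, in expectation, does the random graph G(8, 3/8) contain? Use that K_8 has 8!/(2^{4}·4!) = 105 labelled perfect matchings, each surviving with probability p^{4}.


K_8 has 8!/(2^{4}·4!) = 105 labelled perfect matchings.
For each such perfect matching H, let X_H = 1 if all 4 edges of H are present in G. Then P[X_H = 1] = p^{4} = (3/8)^{4} = 81/4096.
Summing the indicators: E[X] = Σ_H E[X_H] = 105 · p^{4} = 105 · 81/4096 = 8505/4096.
Numerically: E[X] ≈ 2.07642.

E[X] = 105 · (3/8)^{4} = 8505/4096 ≈ 2.07642.


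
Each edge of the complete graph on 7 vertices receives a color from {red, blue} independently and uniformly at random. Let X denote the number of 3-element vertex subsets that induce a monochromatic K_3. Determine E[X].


Let X = Σ_S X_S over the C(7, 3) = 35 subsets S of size 3, where X_S = 1 if the K_3 on S is monochromatic.
For a fixed S, the K_3 on S has C(3, 2) = 3 edges. P[all 3 edges red] = (1/2)^3, and likewise for blue, so P[monochromatic] = 2·(1/2)^3 = 2^{1 − 3} = 1/4.
Summing: E[X] = C(7, 3) · 2^{1 − 3} = 35 · 1/4 = 35/4.
Numerically: E[X] ≈ 8.750000.

E[X] = C(7,3)·2^(1−C(3,2)) = 35/4 ≈ 8.750000.


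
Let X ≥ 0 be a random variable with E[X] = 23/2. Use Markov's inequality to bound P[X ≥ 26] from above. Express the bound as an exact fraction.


μ = E[X] = 23/2, a = 26.
Markov: P[X ≥ 26] ≤ μ/a = (23/2)/26 = 23/52.
Numerically: ≈ 0.442308.
(Since a = 26 > μ = 11.500000, the bound 23/52 is < 1 and informative.)

P[X ≥ 26] ≤ 23/52 ≈ 0.442308.


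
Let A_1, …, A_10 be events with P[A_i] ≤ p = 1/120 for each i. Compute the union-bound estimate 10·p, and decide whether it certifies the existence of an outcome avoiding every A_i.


Union bound: P[∪_{i=1}^{10} A_i] ≤ Σ_i P[A_i] ≤ 10·p = 10·(1/120) = 1/12.
Numerically: 1/12 ≈ 0.0833333.
Is 1/12 < 1? YES.
Since P[∪ A_i] ≤ 1/12 < 1, the complement has P[∩ A_i^c] ≥ 1 − 1/12 = 11/12 > 0, so some outcome avoids every A_i.

10·p = 1/12 ≈ 0.0833333; existence CERTIFIED by the union bound.


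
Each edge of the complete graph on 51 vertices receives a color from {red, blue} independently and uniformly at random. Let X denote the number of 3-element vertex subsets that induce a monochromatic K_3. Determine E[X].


Let X = Σ_S X_S over the C(51, 3) = 20825 subsets S of size 3, where X_S = 1 if the K_3 on S is monochromatic.
For a fixed S, the K_3 on S has C(3, 2) = 3 edges. P[all 3 edges red] = (1/2)^3, and likewise for blue, so P[monochromatic] = 2·(1/2)^3 = 2^{1 − 3} = 1/4.
By linearity: E[X] = C(51, 3) · 2^{1 − 3} = 20825 · 1/4 = 20825/4.
Numerically: E[X] ≈ 5206.250000.

E[X] = C(51,3)·2^(1−C(3,2)) = 20825/4 ≈ 5206.250000.


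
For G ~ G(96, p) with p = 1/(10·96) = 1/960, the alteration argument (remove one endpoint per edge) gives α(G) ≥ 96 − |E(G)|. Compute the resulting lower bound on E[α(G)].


E[|E(G)|] = C(96, 2)·p = 4560 · (1/960) = 19/4.
E[α(G)] ≥ n − E[|E(G)|] = 96 − 19/4 = 365/4.
Numerically: ≈ 91.250.
(This is only a lower bound; the true E[α(G)] may be larger.)

E[α(G)] ≥ 365/4 ≈ 91.250.


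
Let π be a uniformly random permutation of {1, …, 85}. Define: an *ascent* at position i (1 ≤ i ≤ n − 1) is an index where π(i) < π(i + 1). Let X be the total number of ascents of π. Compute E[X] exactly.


Write X = Σ X_I over i = 1, …, 84, with X_I the indicator of one ascent.
There are 84 indicators.
For each fixed i, the pair (π(i), π(i+1)) is a uniformly random ordered pair of distinct values from {1, …, 85}; by symmetry P[π(i) < π(i+1)] = 1/2.
By linearity: E[X] = 84 · (1/2) = (85 − 1) · (1/2) = 42 ≈ 42.000000.

E[X] = 42 = 42.000000.


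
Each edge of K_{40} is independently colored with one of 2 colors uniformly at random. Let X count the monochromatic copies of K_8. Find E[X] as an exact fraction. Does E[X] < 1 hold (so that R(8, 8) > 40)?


E[X] = C(40, 8) · 2^{1 − 28} = 76904685 · 2^{−27} = 76904685/134217728.
As a reduced fraction: E[X] = 76904685/134217728 ≈ 0.5729846.
Is E[X] < 1? YES.
Since E[X] < 1, there exists a 2-coloring of K_{40} with no monochromatic K_8; hence R(8, 8) > 40.

E[X] = 76904685/134217728 ≈ 0.5729846; E[X] < 1, so R(8, 8) > 40.


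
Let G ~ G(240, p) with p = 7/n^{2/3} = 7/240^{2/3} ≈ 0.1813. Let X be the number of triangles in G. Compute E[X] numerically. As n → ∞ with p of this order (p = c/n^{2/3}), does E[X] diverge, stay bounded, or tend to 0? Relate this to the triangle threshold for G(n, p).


Number of potential triangles: C(240, 3) = 2275280.
Each occurs with probability p³ ≈ (0.1813)³ ≈ 5.954861e-03.
By linearity: E[X] = C(240, 3)·p³ ≈ 2275280 · 5.954861e-03 ≈ 13548.9764.
Since α = 2/3 < 1, p = c/n^{2/3} ≫ 1/n is above the triangle threshold p ~ 1/n. Asymptotically E[X] ~ (c³/6)·n^{3(1−α)} = (7³/6)·n^{1} → ∞; triangles are abundant w.h.p.

E[X] ≈ 13548.9764; in regime p = Θ(1/n^{2/3}) E[X] diverges (above the triangle threshold p ~ 1/n).


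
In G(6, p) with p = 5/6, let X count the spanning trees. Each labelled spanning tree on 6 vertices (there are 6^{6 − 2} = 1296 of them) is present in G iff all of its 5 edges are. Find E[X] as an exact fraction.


K_6 has 6^{6 − 2} = 1296 labelled spanning trees.
For each such spanning tree H, let X_H = 1 if all 5 edges of H are present in G. Then P[X_H = 1] = p^{5} = (5/6)^{5} = 3125/7776.
Summing the indicators: E[X] = Σ_H E[X_H] = 1296 · p^{5} = 1296 · 3125/7776 = 3125/6.
Numerically: E[X] ≈ 520.833.

E[X] = 1296 · (5/6)^{5} = 3125/6 ≈ 520.833.


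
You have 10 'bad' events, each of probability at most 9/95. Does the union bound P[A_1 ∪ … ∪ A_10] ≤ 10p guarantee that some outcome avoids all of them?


Union bound: P[∪_{i=1}^{10} A_i] ≤ Σ_i P[A_i] ≤ 10·p = 10·(9/95) = 18/19.
Numerically: 18/19 ≈ 0.94737.
Is 18/19 < 1? YES.
Since P[∪ A_i] ≤ 18/19 < 1, the complement has P[∩ A_i^c] ≥ 1 − 18/19 = 1/19 > 0, so some outcome avoids every A_i.

10·p = 18/19 ≈ 0.94737; existence CERTIFIED by the union bound.


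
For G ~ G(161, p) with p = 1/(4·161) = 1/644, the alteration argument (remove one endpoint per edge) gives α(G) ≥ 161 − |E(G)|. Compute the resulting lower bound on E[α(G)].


E[|E(G)|] = C(161, 2)·p = 12880 · (1/644) = 20.
E[α(G)] ≥ n − E[|E(G)|] = 161 − 20 = 141.
Numerically: ≈ 141.000.
(This is only a lower bound; the true E[α(G)] may be larger.)

E[α(G)] ≥ 141 ≈ 141.000.


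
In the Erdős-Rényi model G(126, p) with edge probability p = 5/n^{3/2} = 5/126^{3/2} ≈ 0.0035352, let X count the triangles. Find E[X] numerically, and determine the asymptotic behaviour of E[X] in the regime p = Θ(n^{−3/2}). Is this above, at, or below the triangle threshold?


Number of potential triangles: C(126, 3) = 325500.
Each occurs with probability p³ ≈ (0.0035352)³ ≈ 4.4181714e-08.
By linearity: E[X] = C(126, 3)·p³ ≈ 325500 · 4.4181714e-08 ≈ 0.01438.
Since α = 3/2 > 1, p = c/n^{3/2} = o(1/n) is below the triangle threshold p ~ 1/n. Asymptotically E[X] ~ (c³/6)·n^{3(1−α)} = (5³/6)·n^{-1.5} → 0, so by Markov's inequality G has no triangles w.h.p.

E[X] ≈ 0.01438; in regime p = Θ(1/n^{3/2}) E[X] tends to 0 (below the triangle threshold p ~ 1/n).


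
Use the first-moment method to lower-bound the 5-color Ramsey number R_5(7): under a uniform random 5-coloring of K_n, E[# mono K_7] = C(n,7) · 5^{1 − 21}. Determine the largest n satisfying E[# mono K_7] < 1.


We need C(n, 7) · 5^{1 − 21} < 1, i.e. C(n, 7) < 5^{21 − 1} = 95367431640625.
Check values of n near the boundary:
  n = 336: C(336, 7) = 90079147136880; 90079147136880 < 95367431640625? YES
  n = 337: C(337, 7) = 91989916924632; 91989916924632 < 95367431640625? YES
  n = 338: C(338, 7) = 93935323022736; 93935323022736 < 95367431640625? YES
  n = 339: C(339, 7) = 95915887062372; 95915887062372 < 95367431640625? NO
The largest n with C(n, 7) < 95367431640625 is n = 338 (where E[X] = 93935323022736/95367431640625 ≈ 0.9850). Hence R_5(7) > 338, i.e. R_5(7) ≥ 339.

Largest n = 338; hence R_5(7) > 338.


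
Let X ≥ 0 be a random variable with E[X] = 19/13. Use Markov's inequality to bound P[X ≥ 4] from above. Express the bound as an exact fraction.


μ = E[X] = 19/13, a = 4.
Markov: P[X ≥ 4] ≤ μ/a = (19/13)/4 = 19/52.
Numerically: ≈ 0.365385.
(Since a = 4 > μ = 1.461538, the bound 19/52 is < 1 and informative.)

P[X ≥ 4] ≤ 19/52 ≈ 0.365385.


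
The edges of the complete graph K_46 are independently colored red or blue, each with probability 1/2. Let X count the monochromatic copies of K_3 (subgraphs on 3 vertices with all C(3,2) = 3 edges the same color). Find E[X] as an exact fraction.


Let X = Σ_S X_S over the C(46, 3) = 15180 subsets S of size 3, where X_S = 1 if the K_3 on S is monochromatic.
For a fixed S, the K_3 on S has C(3, 2) = 3 edges. P[all 3 edges red] = (1/2)^3, and likewise for blue, so P[monochromatic] = 2·(1/2)^3 = 2^{1 − 3} = 1/4.
By linearity of expectation: E[X] = C(46, 3) · 2^{1 − 3} = 15180 · 1/4 = 3795.
Numerically: E[X] ≈ 3795.00000.

E[X] = C(46,3)·2^(1−C(3,2)) = 3795 ≈ 3795.00000.


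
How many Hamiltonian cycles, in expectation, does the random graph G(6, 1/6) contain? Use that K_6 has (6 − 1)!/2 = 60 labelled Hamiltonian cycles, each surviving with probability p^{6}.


K_6 has (6 − 1)!/2 = 60 labelled Hamiltonian cycles.
For each such Hamiltonian cycle H, let X_H = 1 if all 6 edges of H are present in G. Then P[X_H = 1] = p^{6} = (1/6)^{6} = 1/46656.
By linearity: E[X] = Σ_H E[X_H] = 60 · p^{6} = 60 · 1/46656 = 5/3888.
Numerically: E[X] ≈ 0.001286.

E[X] = 60 · (1/6)^{6} = 5/3888 ≈ 0.001286.


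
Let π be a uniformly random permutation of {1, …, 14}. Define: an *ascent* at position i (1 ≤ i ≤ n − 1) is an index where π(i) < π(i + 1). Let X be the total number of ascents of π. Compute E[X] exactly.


Write X = Σ X_I over i = 1, …, 13, with X_I the indicator of one ascent.
There are 13 indicators.
For each fixed i, the pair (π(i), π(i+1)) is a uniformly random ordered pair of distinct values from {1, …, 14}; by symmetry P[π(i) < π(i+1)] = 1/2.
By linearity: E[X] = 13 · (1/2) = (14 − 1) · (1/2) = 13/2 ≈ 6.500.

E[X] = 13/2 = 6.500.


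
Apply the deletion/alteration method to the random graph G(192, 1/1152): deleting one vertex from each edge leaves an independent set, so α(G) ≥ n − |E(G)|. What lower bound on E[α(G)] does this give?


E[|E(G)|] = C(192, 2)·p = 18336 · (1/1152) = 191/12.
E[α(G)] ≥ n − E[|E(G)|] = 192 − 191/12 = 2113/12.
Numerically: ≈ 176.083333.
(This is only a lower bound; the true E[α(G)] may be larger.)

E[α(G)] ≥ 2113/12 ≈ 176.083333.


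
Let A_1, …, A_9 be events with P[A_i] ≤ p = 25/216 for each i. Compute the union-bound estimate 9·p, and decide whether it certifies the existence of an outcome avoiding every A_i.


Union bound: P[∪_{i=1}^{9} A_i] ≤ Σ_i P[A_i] ≤ 9·p = 9·(25/216) = 25/24.
Numerically: 25/24 ≈ 1.041667.
Is 25/24 < 1? NO.
Since the bound 25/24 is ≥ 1, the union bound is uninformative here; it does NOT by itself certify existence.

9·p = 25/24 ≈ 1.041667; existence NOT certified by the union bound.


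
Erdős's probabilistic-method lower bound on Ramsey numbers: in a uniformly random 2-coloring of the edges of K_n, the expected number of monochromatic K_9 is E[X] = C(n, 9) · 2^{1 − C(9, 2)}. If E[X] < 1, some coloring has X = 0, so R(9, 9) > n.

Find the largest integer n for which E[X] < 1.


We need C(n, 9) · 2^{1 − 36} < 1, i.e. C(n, 9) < 2^{36 − 1} = 34359738368.
Check values of n near the boundary:
  n = 64: C(64, 9) = 27540584512; 27540584512 < 34359738368? YES
  n = 65: C(65, 9) = 31966749880; 31966749880 < 34359738368? YES
  n = 66: C(66, 9) = 37014131440; 37014131440 < 34359738368? NO
The largest n with C(n, 9) < 34359738368 is n = 65 (where E[X] = 3995843735/4294967296 ≈ 0.93035). Hence R(9, 9) > 65, i.e. R(9, 9) ≥ 66.

Largest n = 65; hence R(9, 9) > 65.


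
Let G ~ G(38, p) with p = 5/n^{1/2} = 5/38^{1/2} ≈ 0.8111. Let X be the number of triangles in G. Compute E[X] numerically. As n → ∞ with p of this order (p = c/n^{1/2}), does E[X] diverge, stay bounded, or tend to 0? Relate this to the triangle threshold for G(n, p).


Number of potential triangles: C(38, 3) = 8436.
Each occurs with probability p³ ≈ (0.8111)³ ≈ 5.336231e-01.
By linearity: E[X] = C(38, 3)·p³ ≈ 8436 · 5.336231e-01 ≈ 4501.6444.
Since α = 1/2 < 1, p = c/n^{1/2} ≫ 1/n is above the triangle threshold p ~ 1/n. Asymptotically E[X] ~ (c³/6)·n^{3(1−α)} = (5³/6)·n^{1.5} → ∞; triangles are abundant w.h.p.

E[X] ≈ 4501.6444; in regime p = Θ(1/n^{1/2}) E[X] diverges (above the triangle threshold p ~ 1/n).


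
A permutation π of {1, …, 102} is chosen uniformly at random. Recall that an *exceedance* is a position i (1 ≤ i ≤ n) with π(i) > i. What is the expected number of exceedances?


Write X = Σ_{i=1}^{102} X_i, where X_i = 1_{π(i) > i}.
For each fixed i, π(i) is uniform over {1, …, 102} (marginal of a uniform permutation), so P[π(i) > i] = (n − i)/n. Summing: Σ_{i=1}^{102} (n − i)/n = (0 + 1 + … + 101)/102 = 102(102 − 1)/(2·102) = (102 − 1)/2.
Hence E[X] = Σ_{i=1}^{102} (102 − i)/102 = 101/2 ≈ 50.500000.

E[X] = 101/2 = 50.500000.


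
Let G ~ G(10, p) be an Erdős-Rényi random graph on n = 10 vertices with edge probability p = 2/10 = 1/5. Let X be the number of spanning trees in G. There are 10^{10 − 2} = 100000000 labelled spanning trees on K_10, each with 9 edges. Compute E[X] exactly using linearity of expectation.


K_10 has 10^{10 − 2} = 100000000 labelled spanning trees.
For each such spanning tree H, let X_H = 1 if all 9 edges of H are present in G. Then P[X_H = 1] = p^{9} = (1/5)^{9} = 1/1953125.
Summing the indicators: E[X] = Σ_H E[X_H] = 100000000 · p^{9} = 100000000 · 1/1953125 = 256/5.
Numerically: E[X] ≈ 51.2.

E[X] = 100000000 · (1/5)^{9} = 256/5 ≈ 51.2.


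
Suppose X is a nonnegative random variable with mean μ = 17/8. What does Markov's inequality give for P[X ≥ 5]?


μ = E[X] = 17/8, a = 5.
Markov: P[X ≥ 5] ≤ μ/a = (17/8)/5 = 17/40.
Numerically: ≈ 0.4250.
(Since a = 5 > μ = 2.1250, the bound 17/40 is < 1 and informative.)

P[X ≥ 5] ≤ 17/40 ≈ 0.4250.


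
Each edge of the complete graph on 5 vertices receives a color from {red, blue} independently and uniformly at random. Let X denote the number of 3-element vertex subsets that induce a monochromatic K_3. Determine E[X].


Let X = Σ_S X_S over the C(5, 3) = 10 subsets S of size 3, where X_S = 1 if the K_3 on S is monochromatic.
For a fixed S, the K_3 on S has C(3, 2) = 3 edges. P[all 3 edges red] = (1/2)^3, and likewise for blue, so P[monochromatic] = 2·(1/2)^3 = 2^{1 − 3} = 1/4.
Summing: E[X] = C(5, 3) · 2^{1 − 3} = 10 · 1/4 = 5/2.
Numerically: E[X] ≈ 2.5000.

E[X] = C(5,3)·2^(1−C(3,2)) = 5/2 ≈ 2.5000.
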